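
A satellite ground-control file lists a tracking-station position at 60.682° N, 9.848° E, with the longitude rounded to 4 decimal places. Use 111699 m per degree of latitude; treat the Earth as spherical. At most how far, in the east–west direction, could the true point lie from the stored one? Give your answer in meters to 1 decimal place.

Rounding to 4 decimal places leaves the longitude within ±5e-05° of the true value.
At latitude 60.682° a degree of longitude spans 111699 m × cos 60.682° = 111699 × 0.4897 ≈ 54694.1 m.
Maximum E–W displacement: 5e-05 × 54694.1 = 2.73471 m.

2.7 meters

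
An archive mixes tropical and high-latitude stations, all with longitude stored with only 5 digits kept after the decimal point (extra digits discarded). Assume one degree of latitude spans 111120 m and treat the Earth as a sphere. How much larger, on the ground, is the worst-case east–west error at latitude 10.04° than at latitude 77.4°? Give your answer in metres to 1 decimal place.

0.9 metres

Truncating at 5 decimal places can drop up to a full unit in the last place, so the longitude may be off by as much as 1e-05°.
Error at 10.04° = 1e-05° × 111120 × cos 10.04° ≈ 1.1112 × 0.9847 = 1.0942 m.
Error at 77.4° = 1e-05° × 111120 × cos 77.4° ≈ 1.1112 × 0.2181 = 0.2424 m.
Difference: 1.0942 − 0.2424 = 0.85178 m.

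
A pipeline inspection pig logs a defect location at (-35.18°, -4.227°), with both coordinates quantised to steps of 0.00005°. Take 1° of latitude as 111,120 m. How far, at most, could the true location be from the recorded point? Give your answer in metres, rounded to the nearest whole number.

With a 0.00005° grid the true value lies within half a step, ±0.00005°/2 = ±2.5e-05°, of the stored one.
Latitude error → 2.5e-05 × 111120 = 2.778 m along the meridian.
E–W at 35.18°: 2.5e-05° × 111120 × cos 35.18° = 2.5e-05 × 111120 × 0.8173 ≈ 2.27059 m.
Combining orthogonally: (2.778² + 2.27059²)^½ ≈ 3.58788 m.

4 metres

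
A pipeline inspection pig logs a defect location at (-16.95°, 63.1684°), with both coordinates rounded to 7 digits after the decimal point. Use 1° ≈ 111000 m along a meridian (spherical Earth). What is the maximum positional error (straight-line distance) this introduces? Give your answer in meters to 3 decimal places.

Rounding to 7 decimal places leaves each coordinate within ±5e-08° of the true value.
Latitude error → 5e-08 × 111000 = 0.00555 m along the meridian.
East–west component at 16.95°: 5e-08° × 111000 × cos 16.95° ≈ 5e-08 × 106178 ≈ 0.00530891 m.
The two errors are perpendicular, so the maximum displacement is √(0.00555² + 0.00530891²) ≈ 0.0076803 m.

0.008 meters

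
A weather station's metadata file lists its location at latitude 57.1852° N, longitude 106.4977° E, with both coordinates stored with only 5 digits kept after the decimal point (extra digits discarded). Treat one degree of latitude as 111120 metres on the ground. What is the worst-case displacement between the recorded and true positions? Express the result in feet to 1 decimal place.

4.1 feet

Truncating at 5 decimal places can drop up to a full unit in the last place, so each coordinate may be off by as much as 1e-05°.
N–S: 1e-05° × 111120 m/° = 1.1112 m.
Longitude error → 1e-05 × 111120 × cos 57.1852° = 1e-05 × 111120 × 0.5419 ≈ 0.602187 m.
Worst case both components are at the extreme and orthogonal: √(1.1112² + 0.602187²) ≈ 1.26388 m.
In feet: 1.26388 m ÷ 0.3048 ≈ 4.1466 ft.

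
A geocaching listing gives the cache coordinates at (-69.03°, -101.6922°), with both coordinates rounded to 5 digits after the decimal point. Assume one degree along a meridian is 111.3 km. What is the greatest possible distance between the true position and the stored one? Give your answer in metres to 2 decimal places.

Rounding to 5 decimal places leaves each coordinate within ±5e-06° of the true value.
N–S: 5e-06° × 111300 m/° = 0.5565 m.
E–W at 69.03°: 5e-06° × 111300 × cos 69.03° = 5e-06 × 111300 × 0.3579 ≈ 0.19916 m.
Combining orthogonally: (0.5565² + 0.19916²)^½ ≈ 0.591064 m.

0.59 metres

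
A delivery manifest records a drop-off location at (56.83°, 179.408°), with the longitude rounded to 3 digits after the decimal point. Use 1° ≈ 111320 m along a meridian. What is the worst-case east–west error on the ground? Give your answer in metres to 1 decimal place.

Rounding to 3 decimal places leaves the longitude within ±0.0005° of the true value.
Parallels shrink by cos φ, so at 56.83° a degree of longitude is 111320 × 0.5471 ≈ 60906 m.
So at most 0.0005° × 60906 ≈ 30.453 m east–west.

30.5 metres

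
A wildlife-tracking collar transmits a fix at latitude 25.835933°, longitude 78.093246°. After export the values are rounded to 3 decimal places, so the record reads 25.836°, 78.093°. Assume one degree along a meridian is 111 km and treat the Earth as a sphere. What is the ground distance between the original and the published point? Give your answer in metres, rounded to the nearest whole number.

26 metres

The latitude changed by -0.000067° and the longitude by +0.000246°.
North–south shift: -0.000067 × 111000 = -7.437 m.
East–west at this latitude: 0.000246° × 111000 × cos 25.836° ≈ 0.000246 × 99905 = 24.5766 m.
Combined displacement = (7.437² + 24.5766²)^½ ≈ 25.6772 m.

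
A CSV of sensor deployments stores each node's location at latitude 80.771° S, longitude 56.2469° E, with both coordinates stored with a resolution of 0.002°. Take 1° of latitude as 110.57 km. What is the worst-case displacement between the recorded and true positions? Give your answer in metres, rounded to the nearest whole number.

112 metres

With a 0.002° grid the true value lies within half a step, ±0.002°/2 = ±0.001°, of the stored one.
N–S: 0.001° × 110570 m/° = 110.57 m.
Longitude error → 0.001 × 110570 × cos 80.771° = 0.001 × 110570 × 0.1604 ≈ 17.7333 m.
Worst case both components are at the extreme and orthogonal: √(110.57² + 17.7333²) ≈ 111.983 m.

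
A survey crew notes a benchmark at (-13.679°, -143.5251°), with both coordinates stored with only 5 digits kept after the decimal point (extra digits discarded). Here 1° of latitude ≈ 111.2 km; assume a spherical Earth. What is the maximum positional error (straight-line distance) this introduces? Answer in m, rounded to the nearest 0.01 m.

Truncating at 5 decimal places can drop up to a full unit in the last place, so each coordinate may be off by as much as 1e-05°.
Latitude error → 1e-05 × 111200 = 1.112 m along the meridian.
Longitude error → 1e-05 × 111200 × cos 13.679° = 1e-05 × 111200 × 0.9716 ≈ 1.08046 m.
Combining orthogonally: (1.112² + 1.08046²)^½ ≈ 1.55046 m.

1.55 m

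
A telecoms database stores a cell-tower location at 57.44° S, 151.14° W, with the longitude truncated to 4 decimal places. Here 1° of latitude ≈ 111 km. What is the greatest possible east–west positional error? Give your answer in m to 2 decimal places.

Truncating at 4 decimal places can drop up to a full unit in the last place, so the longitude may be off by as much as 0.0001°.
Parallels shrink by cos φ, so at 57.44° a degree of longitude is 111000 × 0.5382 ≈ 59738.3 m.
Maximum E–W displacement: 0.0001 × 59738.3 = 5.97383 m.

5.97 m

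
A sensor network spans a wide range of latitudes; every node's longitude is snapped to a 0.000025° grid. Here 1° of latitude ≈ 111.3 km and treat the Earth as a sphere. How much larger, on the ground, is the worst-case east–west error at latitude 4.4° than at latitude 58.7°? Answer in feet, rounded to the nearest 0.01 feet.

With a 0.000025° grid the true value lies within half a step, ±0.000025°/2 = ±1.25e-05°, of the stored one.
Error at 4.4° = 1.25e-05° × 111300 × cos 4.4° ≈ 1.3913 × 0.9971 = 1.3871 m.
At 58.7°: 1.25e-05° × 111300 × cos 58.7° = 1.25e-05 × 111300 × 0.5195 ≈ 0.72278 m.
So the lower-latitude error exceeds the higher by 1.3871 − 0.72278 = 0.66437 m.
In feet: 0.664369 m ÷ 0.3048 ≈ 2.1797 ft.

2.18 feet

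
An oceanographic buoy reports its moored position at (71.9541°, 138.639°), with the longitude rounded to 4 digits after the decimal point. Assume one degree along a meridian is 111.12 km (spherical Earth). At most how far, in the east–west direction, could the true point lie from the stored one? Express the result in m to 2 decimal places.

1.72 m

Rounding to 4 decimal places leaves the longitude within ±5e-05° of the true value.
At latitude 71.9541° a degree of longitude spans 111120 m × cos 71.9541° = 111120 × 0.3098 ≈ 34422.6 m.
East–west error: 5e-05° × 34422.6 m/° ≈ 1.72113 m.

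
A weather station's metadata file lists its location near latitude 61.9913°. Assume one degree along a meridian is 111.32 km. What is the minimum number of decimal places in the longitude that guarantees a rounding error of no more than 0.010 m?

At 61.9913° one degree of longitude covers 111320 × cos 61.9913° ≈ 111320 × 0.4696 ≈ 52276.5 m.
Rounding to N decimal places gives at most 0.5 × 10⁻ᴺ degrees of error, i.e. 0.5 × 10⁻ᴺ × 52276.5 m.
Need 0.5 × 52276.5 × 10⁻ᴺ ≤ 0.010 → 10⁻ᴺ ≤ 3.826e-07, so N ≥ 6.42.
So 7 decimal places suffice (0.00261 m); 6 would allow up to 0.0261 m.

7 decimal places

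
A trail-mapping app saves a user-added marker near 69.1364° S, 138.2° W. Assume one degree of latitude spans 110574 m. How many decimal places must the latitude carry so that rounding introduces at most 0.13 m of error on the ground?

One degree of latitude covers 110574 m.
Rounding to N decimal places gives at most 0.5 × 10⁻ᴺ degrees of error, i.e. 0.5 × 10⁻ᴺ × 110574 m.
Setting 55287 × 10⁻ᴺ ≤ 0.13 gives 10ᴺ ≥ 4.253e+05, i.e. N ≥ 5.63.
So 6 decimal places suffice (0.0553 m); 5 would allow up to 0.553 m.

6 decimal places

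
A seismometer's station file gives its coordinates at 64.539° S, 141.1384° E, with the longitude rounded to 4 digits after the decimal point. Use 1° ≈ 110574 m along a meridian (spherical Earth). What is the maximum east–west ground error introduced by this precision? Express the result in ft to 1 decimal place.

Rounding to 4 decimal places leaves the longitude within ±5e-05° of the true value.
One degree of longitude at 64.539° is 110574 × cos 64.539° ≈ 110574 × 0.4299 = 47535.4 m.
Maximum E–W displacement: 5e-05 × 47535.4 = 2.37677 m.
In feet: 2.37677 m ÷ 0.3048 ≈ 7.7978 ft.

7.8 ft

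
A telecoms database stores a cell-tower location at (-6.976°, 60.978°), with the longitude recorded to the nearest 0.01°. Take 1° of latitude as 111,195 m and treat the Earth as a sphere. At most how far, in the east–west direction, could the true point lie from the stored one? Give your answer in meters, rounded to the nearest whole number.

Rounding to 2 decimal places leaves the longitude within ±0.005° of the true value.
At latitude 6.976° a degree of longitude spans 111195 m × cos 6.976° = 111195 × 0.9926 ≈ 110372 m.
So at most 0.005° × 110372 ≈ 551.859 m east–west.

552 meters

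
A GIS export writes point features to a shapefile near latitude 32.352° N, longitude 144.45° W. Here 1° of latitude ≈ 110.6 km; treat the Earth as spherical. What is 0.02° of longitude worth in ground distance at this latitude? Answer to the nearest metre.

1869 metres

One degree of longitude here spans 110600 × cos 32.352° = 110600 × 0.8448 ≈ 93432.3 m; 0.02° of that is 1868.65 m.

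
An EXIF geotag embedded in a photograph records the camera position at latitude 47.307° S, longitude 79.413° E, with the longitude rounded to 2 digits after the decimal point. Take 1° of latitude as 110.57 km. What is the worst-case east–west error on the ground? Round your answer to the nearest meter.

375 meters

Rounding to 2 decimal places leaves the longitude within ±0.005° of the true value.
At latitude 47.307° a degree of longitude spans 110570 m × cos 47.307° = 110570 × 0.6781 ≈ 74974.2 m.
Maximum E–W displacement: 0.005 × 74974.2 = 374.871 m.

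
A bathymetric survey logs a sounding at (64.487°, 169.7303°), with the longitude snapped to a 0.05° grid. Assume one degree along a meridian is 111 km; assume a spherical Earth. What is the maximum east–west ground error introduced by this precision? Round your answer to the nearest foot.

With a 0.05° grid the true value lies within half a step, ±0.05°/2 = ±0.025°, of the stored one.
One degree of longitude at 64.487° is 111000 × cos 64.487° ≈ 111000 × 0.4307 = 47809.5 m.
So at most 0.025° × 47809.5 ≈ 1195.24 m east–west.
In feet: 1195.24 m ÷ 0.3048 ≈ 3921.4 ft.

3921 feet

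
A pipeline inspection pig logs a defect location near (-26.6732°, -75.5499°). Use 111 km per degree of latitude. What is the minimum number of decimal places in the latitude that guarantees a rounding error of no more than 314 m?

One degree of latitude covers 111000 m.
Rounding to N decimal places gives at most 0.5 × 10⁻ᴺ degrees of error, i.e. 0.5 × 10⁻ᴺ × 111000 m.
Setting 55500 × 10⁻ᴺ ≤ 314 gives 10ᴺ ≥ 176.8, i.e. N ≥ 2.25.
At 2 places the error can reach 555 m, but 3 places keeps it to 55.5 m.

3 decimal places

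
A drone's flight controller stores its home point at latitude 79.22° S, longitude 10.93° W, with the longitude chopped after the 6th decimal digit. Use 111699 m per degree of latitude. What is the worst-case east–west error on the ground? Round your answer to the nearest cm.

Truncating at 6 decimal places can drop up to a full unit in the last place, so the longitude may be off by as much as 1e-06°.
Parallels shrink by cos φ, so at 79.22° a degree of longitude is 111699 × 0.1870 ≈ 20892 m.
East–west error: 1e-06° × 20892 m/° ≈ 0.020892 m.
That is 0.020892 m = 2.0892 cm.

2 cm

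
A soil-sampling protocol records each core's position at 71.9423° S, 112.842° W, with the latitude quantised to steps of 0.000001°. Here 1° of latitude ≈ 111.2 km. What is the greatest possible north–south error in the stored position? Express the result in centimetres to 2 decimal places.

5.56 centimetres

With a 0.000001° grid the true value lies within half a step, ±0.000001°/2 = ±5e-07°, of the stored one.
North–south distance: 5e-07° × 111200 m/° = 0.0556 m.
That is 0.0556 m = 5.56 cm.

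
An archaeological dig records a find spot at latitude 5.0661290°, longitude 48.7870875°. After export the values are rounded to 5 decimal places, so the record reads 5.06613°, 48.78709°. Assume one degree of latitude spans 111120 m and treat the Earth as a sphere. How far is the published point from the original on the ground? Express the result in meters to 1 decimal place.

0.3 meters

Δlat = 5.0661290 − 5.06613 = -0.0000010°; Δlon = 48.7870875 − 48.78709 = -0.0000025°.
North–south shift: -0.0000010 × 111120 = -0.11112 m.
E–W at 5.06613°: -0.0000025° × 111120 × cos 5.06613° = -0.0000025 × 111120 × 0.9961 ≈ -0.276715 m.
Distance: √(0.11112² + 0.276715²) ≈ 0.298192 m.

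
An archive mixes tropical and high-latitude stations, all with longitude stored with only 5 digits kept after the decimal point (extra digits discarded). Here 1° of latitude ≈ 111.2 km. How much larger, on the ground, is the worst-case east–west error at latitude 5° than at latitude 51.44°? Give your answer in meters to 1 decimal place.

Truncating at 5 decimal places can drop up to a full unit in the last place, so the longitude may be off by as much as 1e-05°.
At 5°: 1e-05° × 111200 × cos 5° = 1e-05 × 111200 × 0.9962 ≈ 1.1078 m.
At 51.44°: 1e-05° × 111200 × cos 51.44° = 1e-05 × 111200 × 0.6233 ≈ 0.69315 m.
So the lower-latitude error exceeds the higher by 1.1078 − 0.69315 = 0.41462 m.

0.4 meters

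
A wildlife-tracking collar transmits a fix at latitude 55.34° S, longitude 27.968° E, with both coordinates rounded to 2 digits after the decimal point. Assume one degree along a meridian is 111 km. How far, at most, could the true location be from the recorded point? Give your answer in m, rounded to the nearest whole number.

638 m

Rounding to 2 decimal places leaves each coordinate within ±0.005° of the true value.
N–S: 0.005° × 111000 m/° = 555 m.
E–W at 55.34°: 0.005° × 111000 × cos 55.34° = 0.005 × 111000 × 0.5687 ≈ 315.632 m.
Worst case both components are at the extreme and orthogonal: √(555² + 315.632²) ≈ 638.473 m.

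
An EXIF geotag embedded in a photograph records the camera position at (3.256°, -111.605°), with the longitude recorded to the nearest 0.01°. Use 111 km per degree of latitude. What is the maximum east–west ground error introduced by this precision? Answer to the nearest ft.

1818 ft

Rounding to 2 decimal places leaves the longitude within ±0.005° of the true value.
One degree of longitude at 3.256° is 111000 × cos 3.256° ≈ 111000 × 0.9984 = 110821 m.
Maximum E–W displacement: 0.005 × 110821 = 554.104 m.
In feet: 554.104 m ÷ 0.3048 ≈ 1817.9 ft.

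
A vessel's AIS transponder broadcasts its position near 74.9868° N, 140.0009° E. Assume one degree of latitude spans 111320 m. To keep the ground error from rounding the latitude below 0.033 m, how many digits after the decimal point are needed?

7 decimal places

One degree of latitude covers 111320 m.
With N decimal places the half-ulp bound is 0.5·10⁻ᴺ°, or 0.5·10⁻ᴺ × 111320 m on the ground.
Setting 55660 × 10⁻ᴺ ≤ 0.033 gives 10ᴺ ≥ 1.687e+06, i.e. N ≥ 6.23.
N = 6 would give 0.0557 m (too coarse); N = 7 gives 0.00557 m ≤ 0.033 m.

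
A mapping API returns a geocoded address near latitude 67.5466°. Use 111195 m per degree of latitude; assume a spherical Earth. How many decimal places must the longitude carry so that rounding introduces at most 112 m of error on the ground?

3 decimal places

At 67.5466° one degree of longitude covers 111195 × cos 67.5466° ≈ 111195 × 0.3819 ≈ 42468.9 m.
With N decimal places the half-ulp bound is 0.5·10⁻ᴺ°, or 0.5·10⁻ᴺ × 42468.9 m on the ground.
Need 0.5 × 42468.9 × 10⁻ᴺ ≤ 112 → 10⁻ᴺ ≤ 5.274e-03, so N ≥ 2.28.
N = 2 would give 212 m (too coarse); N = 3 gives 21.2 m ≤ 112 m.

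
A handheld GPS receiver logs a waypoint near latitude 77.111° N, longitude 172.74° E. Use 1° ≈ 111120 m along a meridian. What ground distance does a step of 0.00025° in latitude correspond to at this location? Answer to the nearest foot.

0.00025° × 111120 m/° = 27.78 m.
In feet: 27.78 m ÷ 0.3048 ≈ 91.142 ft.

91 feet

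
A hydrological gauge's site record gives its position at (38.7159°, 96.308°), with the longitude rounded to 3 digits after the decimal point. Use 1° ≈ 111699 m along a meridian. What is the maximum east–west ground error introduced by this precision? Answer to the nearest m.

44 m

Rounding to 3 decimal places leaves the longitude within ±0.0005° of the true value.
One degree of longitude at 38.7159° is 111699 × cos 38.7159° ≈ 111699 × 0.7803 = 87153.9 m.
So at most 0.0005° × 87153.9 ≈ 43.577 m east–west.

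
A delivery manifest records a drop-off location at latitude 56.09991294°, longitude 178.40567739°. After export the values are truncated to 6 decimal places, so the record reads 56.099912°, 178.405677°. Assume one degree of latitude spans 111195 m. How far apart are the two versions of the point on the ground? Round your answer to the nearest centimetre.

Δlat = 56.09991294 − 56.099912 = +0.00000094°; Δlon = 178.40567739 − 178.405677 = +0.00000039°.
North–south shift: 0.00000094 × 111195 = 0.104523 m.
East–west at this latitude: 0.00000039° × 111195 × cos 56.0999° ≈ 0.00000039 × 62018.6 = 0.0241873 m.
Combined displacement = (0.104523² + 0.0241873²)^½ ≈ 0.107285 m.
That is 0.107285 m = 10.729 cm.

11 centimetres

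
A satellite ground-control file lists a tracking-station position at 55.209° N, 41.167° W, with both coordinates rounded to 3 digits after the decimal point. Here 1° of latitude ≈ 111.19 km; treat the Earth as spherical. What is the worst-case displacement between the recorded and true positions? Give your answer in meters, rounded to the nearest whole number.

Rounding to 3 decimal places leaves each coordinate within ±0.0005° of the true value.
N–S: 0.0005° × 111190 m/° = 55.595 m.
E–W at 55.209°: 0.0005° × 111190 × cos 55.209° = 0.0005 × 111190 × 0.5706 ≈ 31.7216 m.
Combining orthogonally: (55.595² + 31.7216²)^½ ≈ 64.0083 m.

64 meters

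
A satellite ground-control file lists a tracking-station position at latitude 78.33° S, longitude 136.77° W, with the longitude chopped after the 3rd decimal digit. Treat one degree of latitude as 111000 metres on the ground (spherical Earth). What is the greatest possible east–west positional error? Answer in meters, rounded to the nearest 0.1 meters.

22.5 meters

Truncating at 3 decimal places can drop up to a full unit in the last place, so the longitude may be off by as much as 0.001°.
At latitude 78.33° a degree of longitude spans 111000 m × cos 78.33° = 111000 × 0.2023 ≈ 22452.5 m.
Maximum E–W displacement: 0.001 × 22452.5 = 22.4525 m.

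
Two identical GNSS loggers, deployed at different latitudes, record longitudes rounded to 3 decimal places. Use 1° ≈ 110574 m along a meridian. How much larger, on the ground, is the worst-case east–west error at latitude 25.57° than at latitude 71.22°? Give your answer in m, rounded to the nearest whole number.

32 m

Rounding to 3 decimal places leaves the longitude within ±0.0005° of the true value.
At 25.57°: 0.0005° × 110574 × cos 25.57° = 0.0005 × 110574 × 0.9021 ≈ 49.872 m.
At 71.22°: 0.0005° × 110574 × cos 71.22° = 0.0005 × 110574 × 0.3219 ≈ 17.799 m.
Difference: 49.872 − 17.799 = 32.073 m.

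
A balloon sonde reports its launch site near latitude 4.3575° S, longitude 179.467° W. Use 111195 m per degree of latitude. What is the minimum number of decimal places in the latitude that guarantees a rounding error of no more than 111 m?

One degree of latitude covers 111195 m.
N decimal places → at most half a unit in the last place, 0.5 × 10⁻ᴺ° = 111195/2 × 10⁻ᴺ m.
Need 0.5 × 111195 × 10⁻ᴺ ≤ 111 → 10⁻ᴺ ≤ 1.996e-03, so N ≥ 2.70.
N = 2 would give 556 m (too coarse); N = 3 gives 55.6 m ≤ 111 m.

3 decimal places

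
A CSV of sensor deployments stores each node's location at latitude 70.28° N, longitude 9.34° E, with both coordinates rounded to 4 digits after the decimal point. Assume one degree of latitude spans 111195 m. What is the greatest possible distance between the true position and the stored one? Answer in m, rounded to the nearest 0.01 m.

Rounding to 4 decimal places leaves each coordinate within ±5e-05° of the true value.
N–S: 5e-05° × 111195 m/° = 5.55975 m.
E–W at 70.28°: 5e-05° × 111195 × cos 70.28° = 5e-05 × 111195 × 0.3374 ≈ 1.87599 m.
Combining orthogonally: (5.55975² + 1.87599²)^½ ≈ 5.86772 m.

5.87 m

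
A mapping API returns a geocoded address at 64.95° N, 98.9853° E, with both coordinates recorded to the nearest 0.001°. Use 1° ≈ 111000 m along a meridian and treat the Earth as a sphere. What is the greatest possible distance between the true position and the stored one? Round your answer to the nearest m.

60 m

Rounding to 3 decimal places leaves each coordinate within ±0.0005° of the true value.
North–south component: 0.0005° × 111000 = 55.5 m.
Longitude error → 0.0005 × 111000 × cos 64.95° = 0.0005 × 111000 × 0.4234 ≈ 23.4992 m.
Worst case both components are at the extreme and orthogonal: √(55.5² + 23.4992²) ≈ 60.2699 m.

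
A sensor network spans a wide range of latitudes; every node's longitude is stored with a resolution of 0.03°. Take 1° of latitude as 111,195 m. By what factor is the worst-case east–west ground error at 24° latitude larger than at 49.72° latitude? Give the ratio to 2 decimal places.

With a 0.03° grid the true value lies within half a step, ±0.03°/2 = ±0.015°, of the stored one.
Error at 24° = 0.015° × 111195 × cos 24° ≈ 1667.9 × 0.9135 = 1523.7 m.
At 49.72°: 0.015° × 111195 × cos 49.72° = 0.015 × 111195 × 0.6465 ≈ 1078.4 m.
The ratio reduces to cos 24° / cos 49.72° = 0.9135/0.6465 ≈ 1.4130.

1.41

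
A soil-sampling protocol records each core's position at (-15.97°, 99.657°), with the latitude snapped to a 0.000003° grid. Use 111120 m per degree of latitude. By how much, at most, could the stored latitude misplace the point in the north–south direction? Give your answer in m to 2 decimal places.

0.17 m

With a 0.000003° grid the true value lies within half a step, ±0.000003°/2 = ±1.5e-06°, of the stored one.
Along the meridian that is 1.5e-06° × 111120 m/° = 0.16668 m.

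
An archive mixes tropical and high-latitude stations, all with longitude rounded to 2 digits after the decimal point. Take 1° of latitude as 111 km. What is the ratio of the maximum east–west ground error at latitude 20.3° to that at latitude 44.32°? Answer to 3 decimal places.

1.311

Rounding to 2 decimal places leaves the longitude within ±0.005° of the true value.
Error at 20.3° = 0.005° × 111000 × cos 20.3° ≈ 555 × 0.9379 = 520.53 m.
At 44.32°: 0.005° × 111000 × cos 44.32° = 0.005 × 111000 × 0.7154 ≈ 397.07 m.
The ratio reduces to cos 20.3° / cos 44.32° = 0.9379/0.7154 ≈ 1.3109.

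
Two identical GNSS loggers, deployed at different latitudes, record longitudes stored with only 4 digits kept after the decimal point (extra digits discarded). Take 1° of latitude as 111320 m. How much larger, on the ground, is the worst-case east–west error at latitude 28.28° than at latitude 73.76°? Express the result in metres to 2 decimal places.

Truncating at 4 decimal places can drop up to a full unit in the last place, so the longitude may be off by as much as 0.0001°.
At 28.28°: 0.0001° × 111320 × cos 28.28° = 0.0001 × 111320 × 0.8806 ≈ 9.8033 m.
Error at 73.76° = 0.0001° × 111320 × cos 73.76° ≈ 11.132 × 0.2797 = 3.1132 m.
So the lower-latitude error exceeds the higher by 9.8033 − 3.1132 = 6.6901 m.

6.69 metres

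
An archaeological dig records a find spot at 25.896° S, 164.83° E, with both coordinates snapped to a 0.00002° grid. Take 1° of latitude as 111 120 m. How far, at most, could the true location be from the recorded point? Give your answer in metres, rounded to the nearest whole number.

1 metres

With a 0.00002° grid the true value lies within half a step, ±0.00002°/2 = ±1e-05°, of the stored one.
Latitude error → 1e-05 × 111120 = 1.1112 m along the meridian.
E–W at 25.896°: 1e-05° × 111120 × cos 25.896° = 1e-05 × 111120 × 0.8996 ≈ 0.999622 m.
Worst case both components are at the extreme and orthogonal: √(1.1112² + 0.999622²) ≈ 1.49466 m.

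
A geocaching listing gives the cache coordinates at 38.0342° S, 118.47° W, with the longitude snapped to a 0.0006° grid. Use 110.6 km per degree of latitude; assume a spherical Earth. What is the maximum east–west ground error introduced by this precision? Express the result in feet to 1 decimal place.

85.7 feet

With a 0.0006° grid the true value lies within half a step, ±0.0006°/2 = ±0.0003°, of the stored one.
Parallels shrink by cos φ, so at 38.0342° a degree of longitude is 110600 × 0.7876 ≈ 87113.3 m.
So at most 0.0003° × 87113.3 ≈ 26.134 m east–west.
In feet: 26.134 m ÷ 0.3048 ≈ 85.741 ft.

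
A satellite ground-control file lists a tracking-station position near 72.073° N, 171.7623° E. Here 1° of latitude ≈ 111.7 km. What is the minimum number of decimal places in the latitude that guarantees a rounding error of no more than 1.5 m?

5

One degree of latitude covers 111700 m.
Rounding to N decimal places gives at most 0.5 × 10⁻ᴺ degrees of error, i.e. 0.5 × 10⁻ᴺ × 111700 m.
Need 0.5 × 111700 × 10⁻ᴺ ≤ 1.5 → 10⁻ᴺ ≤ 2.686e-05, so N ≥ 4.57.
So 5 decimal places suffice (0.558 m); 4 would allow up to 5.58 m.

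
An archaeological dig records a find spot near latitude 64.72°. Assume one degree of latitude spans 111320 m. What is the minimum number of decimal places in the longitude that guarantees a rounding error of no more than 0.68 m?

At 64.72° one degree of longitude covers 111320 × cos 64.72° ≈ 111320 × 0.4270 ≈ 47538.3 m.
With N decimal places the half-ulp bound is 0.5·10⁻ᴺ°, or 0.5·10⁻ᴺ × 47538.3 m on the ground.
Setting 23769.2 × 10⁻ᴺ ≤ 0.68 gives 10ᴺ ≥ 3.495e+04, i.e. N ≥ 4.54.
So 5 decimal places suffice (0.238 m); 4 would allow up to 2.38 m.

5 decimal places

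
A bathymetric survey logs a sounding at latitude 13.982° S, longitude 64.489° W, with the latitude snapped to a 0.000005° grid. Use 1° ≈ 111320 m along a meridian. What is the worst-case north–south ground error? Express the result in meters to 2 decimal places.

With a 0.000005° grid the true value lies within half a step, ±0.000005°/2 = ±2.5e-06°, of the stored one.
Along the meridian that is 2.5e-06° × 111320 m/° = 0.2783 m.

0.28 meters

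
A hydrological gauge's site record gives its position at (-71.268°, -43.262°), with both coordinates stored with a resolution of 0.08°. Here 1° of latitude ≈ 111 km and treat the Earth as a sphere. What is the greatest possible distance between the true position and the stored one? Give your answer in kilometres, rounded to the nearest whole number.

With a 0.08° grid the true value lies within half a step, ±0.08°/2 = ±0.04°, of the stored one.
Latitude error → 0.04 × 111000 = 4440 m along the meridian.
Longitude error → 0.04 × 111000 × cos 71.268° = 0.04 × 111000 × 0.3211 ≈ 1425.87 m.
Worst case both components are at the extreme and orthogonal: √(4440² + 1425.87²) ≈ 4663.34 m.
That is 4663.34 m = 4.6633 km.

5 kilometres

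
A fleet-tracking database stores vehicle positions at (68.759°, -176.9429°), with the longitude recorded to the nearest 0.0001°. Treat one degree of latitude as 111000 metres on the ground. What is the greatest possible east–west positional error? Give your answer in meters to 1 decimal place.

2.0 meters

Rounding to 4 decimal places leaves the longitude within ±5e-05° of the true value.
One degree of longitude at 68.759° is 111000 × cos 68.759° ≈ 111000 × 0.3623 = 40214.4 m.
So at most 5e-05° × 40214.4 ≈ 2.01072 m east–west.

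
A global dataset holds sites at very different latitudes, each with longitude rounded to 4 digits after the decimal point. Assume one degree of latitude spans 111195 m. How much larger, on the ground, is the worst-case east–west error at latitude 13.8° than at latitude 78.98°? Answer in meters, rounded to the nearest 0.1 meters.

4.3 meters

Rounding to 4 decimal places leaves the longitude within ±5e-05° of the true value.
Error at 13.8° = 5e-05° × 111195 × cos 13.8° ≈ 5.5598 × 0.9711 = 5.3993 m.
Error at 78.98° = 5e-05° × 111195 × cos 78.98° ≈ 5.5598 × 0.1912 = 1.0628 m.
So the lower-latitude error exceeds the higher by 5.3993 − 1.0628 = 4.3365 m.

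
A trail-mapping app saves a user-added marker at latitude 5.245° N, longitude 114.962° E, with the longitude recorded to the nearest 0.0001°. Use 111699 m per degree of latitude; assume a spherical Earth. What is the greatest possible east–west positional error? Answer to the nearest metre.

Rounding to 4 decimal places leaves the longitude within ±5e-05° of the true value.
One degree of longitude at 5.245° is 111699 × cos 5.245° ≈ 111699 × 0.9958 = 111231 m.
East–west error: 5e-05° × 111231 m/° ≈ 5.56157 m.

6 metres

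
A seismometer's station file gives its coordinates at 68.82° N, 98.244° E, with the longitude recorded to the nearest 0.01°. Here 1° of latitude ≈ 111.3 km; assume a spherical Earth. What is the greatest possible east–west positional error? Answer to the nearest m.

Rounding to 2 decimal places leaves the longitude within ±0.005° of the true value.
Parallels shrink by cos φ, so at 68.82° a degree of longitude is 111300 × 0.3613 ≈ 40212.6 m.
Maximum E–W displacement: 0.005 × 40212.6 = 201.063 m.

201 m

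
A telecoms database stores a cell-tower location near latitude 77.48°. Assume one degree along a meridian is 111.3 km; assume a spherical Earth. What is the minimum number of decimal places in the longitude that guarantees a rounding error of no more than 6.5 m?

4 decimal places

At 77.48° one degree of longitude covers 111300 × cos 77.48° ≈ 111300 × 0.2168 ≈ 24127.7 m.
Rounding to N decimal places gives at most 0.5 × 10⁻ᴺ degrees of error, i.e. 0.5 × 10⁻ᴺ × 24127.7 m.
Need 0.5 × 24127.7 × 10⁻ᴺ ≤ 6.5 → 10⁻ᴺ ≤ 5.388e-04, so N ≥ 3.27.
So 4 decimal places suffice (1.21 m); 3 would allow up to 12.1 m.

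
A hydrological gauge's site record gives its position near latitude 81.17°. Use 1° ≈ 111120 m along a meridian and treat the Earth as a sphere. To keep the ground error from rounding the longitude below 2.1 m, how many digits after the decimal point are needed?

At 81.17° one degree of longitude covers 111120 × cos 81.17° ≈ 111120 × 0.1535 ≈ 17057.3 m.
N decimal places → at most half a unit in the last place, 0.5 × 10⁻ᴺ° = 17057.3/2 × 10⁻ᴺ m.
Need 0.5 × 17057.3 × 10⁻ᴺ ≤ 2.1 → 10⁻ᴺ ≤ 2.462e-04, so N ≥ 3.61.
So 4 decimal places suffice (0.853 m); 3 would allow up to 8.53 m.

4 decimal places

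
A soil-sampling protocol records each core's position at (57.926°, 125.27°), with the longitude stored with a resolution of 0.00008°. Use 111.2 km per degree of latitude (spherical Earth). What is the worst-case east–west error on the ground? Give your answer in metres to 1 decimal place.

With a 0.00008° grid the true value lies within half a step, ±0.00008°/2 = ±4e-05°, of the stored one.
Parallels shrink by cos φ, so at 57.926° a degree of longitude is 111200 × 0.5310 ≈ 59048.8 m.
Maximum E–W displacement: 4e-05 × 59048.8 = 2.36195 m.

2.4 metres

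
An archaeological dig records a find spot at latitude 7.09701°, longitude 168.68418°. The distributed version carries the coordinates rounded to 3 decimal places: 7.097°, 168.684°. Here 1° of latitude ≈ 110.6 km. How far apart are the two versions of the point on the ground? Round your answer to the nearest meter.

Δlat = 7.09701 − 7.097 = +0.00001°; Δlon = 168.68418 − 168.684 = +0.00018°.
N–S: 0.00001° × 110600 m/° = 1.106 m.
E–W at 7.097°: 0.00018° × 110600 × cos 7.097° = 0.00018 × 110600 × 0.9923 ≈ 19.7555 m.
Combined displacement = (1.106² + 19.7555²)^½ ≈ 19.7864 m.

20 meters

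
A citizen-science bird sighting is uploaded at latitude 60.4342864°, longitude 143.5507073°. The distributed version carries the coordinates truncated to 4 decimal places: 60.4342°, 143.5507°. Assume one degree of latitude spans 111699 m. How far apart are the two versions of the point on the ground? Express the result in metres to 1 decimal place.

The latitude changed by +0.0000864° and the longitude by +0.0000073°.
N–S: 0.0000864° × 111699 m/° = 9.65079 m.
E–W at 60.4342°: 0.0000073° × 111699 × cos 60.4342° = 0.0000073 × 111699 × 0.4934 ≈ 0.402338 m.
Hypotenuse of the two orthogonal shifts: √(9.65079² + 0.402338²) = 9.65918 m.

9.7 metres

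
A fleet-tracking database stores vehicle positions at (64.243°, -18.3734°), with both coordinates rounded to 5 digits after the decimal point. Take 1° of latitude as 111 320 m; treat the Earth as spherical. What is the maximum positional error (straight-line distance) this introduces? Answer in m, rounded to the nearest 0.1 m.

0.6 m

Rounding to 5 decimal places leaves each coordinate within ±5e-06° of the true value.
North–south component: 5e-06° × 111320 = 0.5566 m.
East–west component at 64.243°: 5e-06° × 111320 × cos 64.243° ≈ 5e-06 × 48374.7 ≈ 0.241873 m.
The two errors are perpendicular, so the maximum displacement is √(0.5566² + 0.241873²) ≈ 0.606882 m.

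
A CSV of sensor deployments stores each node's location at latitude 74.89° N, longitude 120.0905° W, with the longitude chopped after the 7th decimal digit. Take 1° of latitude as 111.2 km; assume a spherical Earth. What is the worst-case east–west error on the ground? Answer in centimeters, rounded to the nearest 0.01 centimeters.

0.29 centimeters

Truncating at 7 decimal places can drop up to a full unit in the last place, so the longitude may be off by as much as 1e-07°.
One degree of longitude at 74.89° is 111200 × cos 74.89° ≈ 111200 × 0.2607 = 28986.8 m.
So at most 1e-07° × 28986.8 ≈ 0.00289868 m east–west.
That is 0.00289868 m = 0.28987 cm.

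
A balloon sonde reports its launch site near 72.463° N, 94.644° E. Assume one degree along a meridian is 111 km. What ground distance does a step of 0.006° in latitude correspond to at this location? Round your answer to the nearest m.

0.006° × 111000 m/° = 666 m.

666 m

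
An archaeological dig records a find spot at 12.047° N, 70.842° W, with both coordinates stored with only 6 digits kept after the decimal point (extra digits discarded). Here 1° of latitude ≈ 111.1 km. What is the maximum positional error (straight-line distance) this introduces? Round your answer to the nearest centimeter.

Truncating at 6 decimal places can drop up to a full unit in the last place, so each coordinate may be off by as much as 1e-06°.
North–south component: 1e-06° × 111100 = 0.1111 m.
Longitude error → 1e-06 × 111100 × cos 12.047° = 1e-06 × 111100 × 0.9780 ≈ 0.108653 m.
Combining orthogonally: (0.1111² + 0.108653²)^½ ≈ 0.155399 m.
That is 0.155399 m = 15.54 cm.

16 centimeters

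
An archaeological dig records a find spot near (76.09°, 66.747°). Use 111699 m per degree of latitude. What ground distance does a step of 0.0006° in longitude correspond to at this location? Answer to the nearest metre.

At 76.09° a degree of longitude is 111699 × cos 76.09° ≈ 26852.2 m, so 0.0006° corresponds to 16.1113 m.

16 metres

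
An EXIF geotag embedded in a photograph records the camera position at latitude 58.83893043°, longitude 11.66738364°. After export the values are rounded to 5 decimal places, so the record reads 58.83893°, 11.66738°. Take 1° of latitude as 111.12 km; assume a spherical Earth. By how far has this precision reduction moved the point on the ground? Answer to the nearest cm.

21 cm

The latitude changed by +0.00000043° and the longitude by +0.00000364°.
N–S: 0.00000043° × 111120 m/° = 0.0477816 m.
East–west at this latitude: 0.00000364° × 111120 × cos 58.8389° ≈ 0.00000364 × 57498.6 = 0.209295 m.
Distance: √(0.0477816² + 0.209295²) ≈ 0.21468 m.
That is 0.21468 m = 21.468 cm.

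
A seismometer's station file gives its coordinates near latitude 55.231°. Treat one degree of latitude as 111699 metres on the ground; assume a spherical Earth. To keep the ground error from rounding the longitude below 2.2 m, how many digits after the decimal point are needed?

At 55.231° one degree of longitude covers 111699 × cos 55.231° ≈ 111699 × 0.5703 ≈ 63698.5 m.
N decimal places → at most half a unit in the last place, 0.5 × 10⁻ᴺ° = 63698.5/2 × 10⁻ᴺ m.
Need 0.5 × 63698.5 × 10⁻ᴺ ≤ 2.2 → 10⁻ᴺ ≤ 6.908e-05, so N ≥ 4.16.
N = 4 would give 3.18 m (too coarse); N = 5 gives 0.318 m ≤ 2.2 m.

5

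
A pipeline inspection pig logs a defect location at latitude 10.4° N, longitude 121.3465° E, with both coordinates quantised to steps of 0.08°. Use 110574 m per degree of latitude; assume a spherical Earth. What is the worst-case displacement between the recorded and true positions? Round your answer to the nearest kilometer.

6 kilometers

With a 0.08° grid the true value lies within half a step, ±0.08°/2 = ±0.04°, of the stored one.
North–south component: 0.04° × 110574 = 4422.96 m.
Longitude error → 0.04 × 110574 × cos 10.4° = 0.04 × 110574 × 0.9836 ≈ 4350.3 m.
The two errors are perpendicular, so the maximum displacement is √(4422.96² + 4350.3²) ≈ 6203.84 m.
That is 6203.84 m = 6.2038 km.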